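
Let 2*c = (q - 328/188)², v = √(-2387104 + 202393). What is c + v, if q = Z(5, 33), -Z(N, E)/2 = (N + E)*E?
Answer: 6957044882/2209 + I*√2184711 ≈ 3.1494e+6 + 1478.1*I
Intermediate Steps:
Z(N, E) = -2*E*(E + N) (Z(N, E) = -2*(N + E)*E = -2*(E + N)*E = -2*E*(E + N))
q = -2508 (q = -2*33*(33 + 5) = -2*33*38 = -2508)
v = I*√2184711 (v = √(-2184711) = I*√2184711 ≈ 1478.1*I)
c = 6957044882/2209 (c = (-2508 - 328/188)²/2 = (-2508 - 328*1/188)²/2 = (-2508 - 82/47)²/2 = (-117958/47)²/2 = (½)*(13914089764/2209) = 6957044882/2209 ≈ 3.1494e+6)
c + v = 6957044882/2209 + I*√2184711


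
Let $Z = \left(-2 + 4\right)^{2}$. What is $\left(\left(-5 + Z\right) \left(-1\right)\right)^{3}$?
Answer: $1$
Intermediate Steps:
$Z = 4$ ($Z = 2^{2} = 4$)
$\left(\left(-5 + Z\right) \left(-1\right)\right)^{3} = \left(\left(-5 + 4\right) \left(-1\right)\right)^{3} = \left(\left(-1\right) \left(-1\right)\right)^{3} = 1^{3} = 1$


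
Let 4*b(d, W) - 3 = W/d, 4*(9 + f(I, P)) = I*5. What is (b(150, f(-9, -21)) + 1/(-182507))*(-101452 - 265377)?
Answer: -38361403490419/146005600 ≈ -2.6274e+5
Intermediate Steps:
f(I, P) = -9 + 5*I/4 (f(I, P) = -9 + (I*5)/4 = -9 + (5*I)/4 = -9 + 5*I/4)
b(d, W) = ¾ + W/(4*d) (b(d, W) = ¾ + (W/d)/4 = ¾ + W/(4*d))
(b(150, f(-9, -21)) + 1/(-182507))*(-101452 - 265377) = ((¼)*((-9 + (5/4)*(-9)) + 3*150)/150 + 1/(-182507))*(-101452 - 265377) = ((¼)*(1/150)*((-9 - 45/4) + 450) - 1/182507)*(-366829) = ((¼)*(1/150)*(-81/4 + 450) - 1/182507)*(-366829) = ((¼)*(1/150)*(1719/4) - 1/182507)*(-366829) = (573/800 - 1/182507)*(-366829) = (104575711/146005600)*(-366829) = -38361403490419/146005600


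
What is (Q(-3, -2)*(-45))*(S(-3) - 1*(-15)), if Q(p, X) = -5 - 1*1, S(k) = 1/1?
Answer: 4320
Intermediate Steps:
S(k) = 1
Q(p, X) = -6 (Q(p, X) = -5 - 1 = -6)
(Q(-3, -2)*(-45))*(S(-3) - 1*(-15)) = (-6*(-45))*(1 - 1*(-15)) = 270*(1 + 15) = 270*16 = 4320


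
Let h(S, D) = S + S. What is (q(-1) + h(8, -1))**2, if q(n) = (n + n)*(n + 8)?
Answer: 4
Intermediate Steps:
h(S, D) = 2*S
q(n) = 2*n*(8 + n) (q(n) = (2*n)*(8 + n) = 2*n*(8 + n))
(q(-1) + h(8, -1))**2 = (2*(-1)*(8 - 1) + 2*8)**2 = (2*(-1)*7 + 16)**2 = (-14 + 16)**2 = 2**2 = 4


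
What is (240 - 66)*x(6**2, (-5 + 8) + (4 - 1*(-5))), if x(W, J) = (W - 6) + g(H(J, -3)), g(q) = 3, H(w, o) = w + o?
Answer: 5742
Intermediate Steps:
H(w, o) = o + w
x(W, J) = -3 + W (x(W, J) = (W - 6) + 3 = (-6 + W) + 3 = -3 + W)
(240 - 66)*x(6**2, (-5 + 8) + (4 - 1*(-5))) = (240 - 66)*(-3 + 6**2) = 174*(-3 + 36) = 174*33 = 5742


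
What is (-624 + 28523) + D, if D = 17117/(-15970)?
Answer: 445529913/15970 ≈ 27898.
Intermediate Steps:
D = -17117/15970 (D = 17117*(-1/15970) = -17117/15970 ≈ -1.0718)
(-624 + 28523) + D = (-624 + 28523) - 17117/15970 = 27899 - 17117/15970 = 445529913/15970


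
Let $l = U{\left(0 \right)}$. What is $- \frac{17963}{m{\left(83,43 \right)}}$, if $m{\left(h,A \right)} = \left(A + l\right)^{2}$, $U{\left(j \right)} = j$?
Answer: $- \frac{17963}{1849} \approx -9.715$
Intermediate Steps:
$l = 0$
$m{\left(h,A \right)} = A^{2}$ ($m{\left(h,A \right)} = \left(A + 0\right)^{2} = A^{2}$)
$- \frac{17963}{m{\left(83,43 \right)}} = - \frac{17963}{43^{2}} = - \frac{17963}{1849}$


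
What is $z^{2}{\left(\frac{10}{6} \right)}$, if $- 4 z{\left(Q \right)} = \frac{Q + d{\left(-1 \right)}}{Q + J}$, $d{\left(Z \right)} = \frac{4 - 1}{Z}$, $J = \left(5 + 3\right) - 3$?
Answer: $\frac{1}{400} \approx 0.0025$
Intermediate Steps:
$J = 5$ ($J = 8 - 3 = 5$)
$d{\left(Z \right)} = \frac{3}{Z}$
$z{\left(Q \right)} = - \frac{-3 + Q}{4 \left(5 + Q\right)}$ ($z{\left(Q \right)} = - \frac{\left(Q + \frac{3}{-1}\right) \frac{1}{Q + 5}}{4} = - \frac{\left(Q + 3 \left(-1\right)\right) \frac{1}{5 + Q}}{4} = - \frac{\left(Q - 3\right) \frac{1}{5 + Q}}{4} = - \frac{\left(-3 + Q\right) \frac{1}{5 + Q}}{4} = - \frac{\frac{1}{5 + Q} \left(-3 + Q\right)}{4} = - \frac{-3 + Q}{4 \left(5 + Q\right)}$)
$z^{2}{\left(\frac{10}{6} \right)} = \left(\frac{3 - \frac{10}{6}}{4 \left(5 + \frac{10}{6}\right)}\right)^{2} = \left(\frac{3 - 10 \cdot \frac{1}{6}}{4 \left(5 + 10 \cdot \frac{1}{6}\right)}\right)^{2} = \left(\frac{3 - \frac{5}{3}}{4 \left(5 + \frac{5}{3}\right)}\right)^{2} = \left(\frac{3 - \frac{5}{3}}{4 \cdot \frac{20}{3}}\right)^{2} = \left(\frac{1}{4} \cdot \frac{3}{20} \cdot \frac{4}{3}\right)^{2} = \left(\frac{1}{20}\right)^{2} = \frac{1}{400}$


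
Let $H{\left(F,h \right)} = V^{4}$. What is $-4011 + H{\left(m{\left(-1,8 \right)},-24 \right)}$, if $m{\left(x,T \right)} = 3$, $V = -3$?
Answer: $-3930$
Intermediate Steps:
$H{\left(F,h \right)} = 81$ ($H{\left(F,h \right)} = \left(-3\right)^{4} = 81$)
$-4011 + H{\left(m{\left(-1,8 \right)},-24 \right)} = -4011 + 81 = -3930$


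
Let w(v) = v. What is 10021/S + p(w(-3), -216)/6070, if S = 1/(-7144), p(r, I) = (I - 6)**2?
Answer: -217275698198/3035 ≈ -7.1590e+7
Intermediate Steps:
p(r, I) = (-6 + I)**2
S = -1/7144 ≈ -0.00013998
10021/S + p(w(-3), -216)/6070 = 10021/(-1/7144) + (-6 - 216)**2/6070 = 10021*(-7144) + (-222)**2*(1/6070) = -71590024 + 49284*(1/6070) = -71590024 + 24642/3035 = -217275698198/3035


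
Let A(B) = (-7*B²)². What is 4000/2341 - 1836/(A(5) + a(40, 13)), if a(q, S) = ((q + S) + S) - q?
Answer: 2319724/1406941 ≈ 1.6488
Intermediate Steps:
a(q, S) = 2*S (a(q, S) = ((S + q) + S) - q = (q + 2*S) - q = 2*S)
A(B) = 49*B⁴
4000/2341 - 1836/(A(5) + a(40, 13)) = 4000/2341 - 1836/(49*5⁴ + 2*13) = 4000*(1/2341) - 1836/(49*625 + 26) = 4000/2341 - 1836/(30625 + 26) = 4000/2341 - 1836/30651 = 4000/2341 - 1836*1/30651 = 4000/2341 - 36/601 = 2319724/1406941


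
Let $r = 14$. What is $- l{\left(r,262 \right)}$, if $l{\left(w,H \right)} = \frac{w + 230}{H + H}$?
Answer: $- \frac{61}{131} \approx -0.46565$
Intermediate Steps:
$l{\left(w,H \right)} = \frac{230 + w}{2 H}$
$- l{\left(r,262 \right)} = - \frac{230 + 14}{2 \cdot 262} = - \frac{244}{2 \cdot 262} = \left(-1\right) \frac{61}{131} = - \frac{61}{131}$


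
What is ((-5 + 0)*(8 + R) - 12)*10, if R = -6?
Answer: -220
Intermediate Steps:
((-5 + 0)*(8 + R) - 12)*10 = ((-5 + 0)*(8 - 6) - 12)*10 = (-5*2 - 12)*10 = (-10 - 12)*10 = -22*10 = -220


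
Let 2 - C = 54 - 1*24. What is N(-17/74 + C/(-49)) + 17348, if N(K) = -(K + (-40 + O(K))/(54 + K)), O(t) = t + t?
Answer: 252959912551/14581182 ≈ 17348.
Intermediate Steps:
O(t) = 2*t
C = -28 (C = 2 - (54 - 1*24) = 2 - (54 - 24) = 2 - 1*30 = 2 - 30 = -28)
N(K) = -K - (-40 + 2*K)/(54 + K) (N(K) = -(K + (-40 + 2*K)/(54 + K)) = -K - (-40 + 2*K)/(54 + K))
N(-17/74 + C/(-49)) + 17348 = (40 - (-17/74 - 28/(-49))² - 56*(-17/74 - 28/(-49)))/(54 + (-17/74 - 28/(-49))) + 17348 = (40 - (-17*1/74 - 28*(-1/49))² - 56*(-17*1/74 - 28*(-1/49)))/(54 + (-17*1/74 - 28*(-1/49))) + 17348 = (40 - (-17/74 + 4/7)² - 56*(-17/74 + 4/7))/(54 + (-17/74 + 4/7)) + 17348 = (40 - (177/518)² - 56*177/518)/(54 + 177/518) + 17348 = (40 - 1*31329/268324 - 708/37)/(28149/518) + 17348 = 518*(40 - 31329/268324 - 708/37)/28149 + 17348 = (518/28149)*(5567215/268324) + 17348 = 5567215/14581182 + 17348 = 252959912551/14581182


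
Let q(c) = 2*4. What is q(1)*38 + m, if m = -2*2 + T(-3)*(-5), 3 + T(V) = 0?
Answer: 315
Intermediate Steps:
q(c) = 8
T(V) = -3 (T(V) = -3 + 0 = -3)
m = 11 (m = -2*2 - 3*(-5) = -4 + 15 = 11)
q(1)*38 + m = 8*38 + 11 = 304 + 11 = 315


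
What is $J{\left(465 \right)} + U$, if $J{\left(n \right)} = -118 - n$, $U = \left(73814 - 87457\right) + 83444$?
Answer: $69218$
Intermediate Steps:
$U = 69801$ ($U = -13643 + 83444 = 69801$)
$J{\left(465 \right)} + U = \left(-118 - 465\right) + 69801 = -583 + 69801 = 69218$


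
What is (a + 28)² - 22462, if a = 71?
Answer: -12661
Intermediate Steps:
(a + 28)² - 22462 = (71 + 28)² - 22462 = 99² - 22462 = 9801 - 22462 = -12661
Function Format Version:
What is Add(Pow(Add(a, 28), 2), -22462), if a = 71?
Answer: -12661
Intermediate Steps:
Add(Pow(Add(a, 28), 2), -22462) = Add(Pow(Add(71, 28), 2), -22462) = Add(Pow(99, 2), -22462) = Add(9801, -22462) = -12661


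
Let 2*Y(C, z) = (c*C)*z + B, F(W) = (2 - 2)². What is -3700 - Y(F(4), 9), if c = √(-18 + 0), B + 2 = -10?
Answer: -3694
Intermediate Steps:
B = -12 (B = -2 - 10 = -12)
c = 3*I*√2 (c = √(-18) = 3*I*√2 ≈ 4.2426*I)
F(W) = 0 (F(W) = 0² = 0)
Y(C, z) = -6 + 3*I*C*z*√2/2 (Y(C, z) = (((3*I*√2)*C)*z - 12)/2 = ((3*I*C*√2)*z - 12)/2 = (3*I*C*z*√2 - 12)/2 = (-12 + 3*I*C*z*√2)/2 = -6 + 3*I*C*z*√2/2)
-3700 - Y(F(4), 9) = -3700 - (-6 + (3/2)*I*0*9*√2) = -3700 - (-6 + 0) = -3700 - 1*(-6) = -3700 + 6 = -3694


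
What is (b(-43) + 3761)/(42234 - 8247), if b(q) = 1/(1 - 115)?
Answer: 428753/3874518 ≈ 0.11066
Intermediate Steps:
b(q) = -1/114 (b(q) = 1/(-114) = -1/114)
(b(-43) + 3761)/(42234 - 8247) = (-1/114 + 3761)/(42234 - 8247) = (428753/114)/33987 = (428753/114)*(1/33987) = 428753/3874518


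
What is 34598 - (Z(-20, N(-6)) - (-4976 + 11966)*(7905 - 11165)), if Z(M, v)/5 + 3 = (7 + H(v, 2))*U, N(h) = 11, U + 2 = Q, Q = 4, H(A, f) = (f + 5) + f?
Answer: -22752947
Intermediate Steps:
H(A, f) = 5 + 2*f (H(A, f) = (5 + f) + f = 5 + 2*f)
U = 2 (U = -2 + 4 = 2)
Z(M, v) = 145 (Z(M, v) = -15 + 5*((7 + (5 + 2*2))*2) = -15 + 5*((7 + (5 + 4))*2) = -15 + 5*((7 + 9)*2) = -15 + 5*(16*2) = -15 + 5*32 = -15 + 160 = 145)
34598 - (Z(-20, N(-6)) - (-4976 + 11966)*(7905 - 11165)) = 34598 - (145 - (-4976 + 11966)*(7905 - 11165)) = 34598 - (145 - 6990*(-3260)) = 34598 - (145 - 1*(-22787400)) = 34598 - (145 + 22787400) = 34598 - 1*22787545 = 34598 - 22787545 = -22752947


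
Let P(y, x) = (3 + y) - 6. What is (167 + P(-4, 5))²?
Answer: 25600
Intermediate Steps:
P(y, x) = -3 + y
(167 + P(-4, 5))² = (167 + (-3 - 4))² = (167 - 7)² = 160² = 25600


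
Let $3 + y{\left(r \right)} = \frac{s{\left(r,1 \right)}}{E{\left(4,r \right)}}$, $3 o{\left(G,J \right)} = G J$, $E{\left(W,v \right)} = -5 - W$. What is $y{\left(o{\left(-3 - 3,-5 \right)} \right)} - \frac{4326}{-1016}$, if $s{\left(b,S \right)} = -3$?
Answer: $\frac{2425}{1524} \approx 1.5912$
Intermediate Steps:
$o{\left(G,J \right)} = \frac{G J}{3}$
$y{\left(r \right)} = - \frac{8}{3}$ ($y{\left(r \right)} = -3 - \frac{3}{-5 - 4} = -3 - \frac{3}{-9} = -3 - - \frac{1}{3} = -3 + \frac{1}{3} = - \frac{8}{3}$)
$y{\left(o{\left(-3 - 3,-5 \right)} \right)} - \frac{4326}{-1016} = - \frac{8}{3} - \frac{4326}{-1016} = - \frac{8}{3} - - \frac{2163}{508} = - \frac{8}{3} + \frac{2163}{508} = \frac{2425}{1524}$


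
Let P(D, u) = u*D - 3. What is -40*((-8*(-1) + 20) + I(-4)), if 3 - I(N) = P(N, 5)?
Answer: -2160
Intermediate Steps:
P(D, u) = -3 + D*u (P(D, u) = D*u - 3 = -3 + D*u)
I(N) = 6 - 5*N (I(N) = 3 - (-3 + N*5) = 3 - (-3 + 5*N) = 3 + (3 - 5*N) = 6 - 5*N)
-40*((-8*(-1) + 20) + I(-4)) = -40*((-8*(-1) + 20) + (6 - 5*(-4))) = -40*((8 + 20) + (6 + 20)) = -40*(28 + 26) = -40*54 = -2160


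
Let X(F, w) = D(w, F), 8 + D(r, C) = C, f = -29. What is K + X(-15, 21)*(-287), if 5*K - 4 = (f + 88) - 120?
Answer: 32948/5 ≈ 6589.6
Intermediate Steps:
D(r, C) = -8 + C
K = -57/5 (K = ⅘ + ((-29 + 88) - 120)/5 = ⅘ + (59 - 120)/5 = ⅘ + (⅕)*(-61) = ⅘ - 61/5 = -57/5 ≈ -11.400)
X(F, w) = -8 + F
K + X(-15, 21)*(-287) = -57/5 + (-8 - 15)*(-287) = -57/5 - 23*(-287) = -57/5 + 6601 = 32948/5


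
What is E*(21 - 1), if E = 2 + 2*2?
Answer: 120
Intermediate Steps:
E = 6 (E = 2 + 4 = 6)
E*(21 - 1) = 6*(21 - 1) = 6*20 = 120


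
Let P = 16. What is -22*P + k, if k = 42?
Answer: -310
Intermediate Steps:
-22*P + k = -22*16 + 42 = -352 + 42 = -310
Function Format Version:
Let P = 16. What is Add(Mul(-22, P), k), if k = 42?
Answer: -310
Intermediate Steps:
Add(Mul(-22, P), k) = Add(Mul(-22, 16), 42) = Add(-352, 42) = -310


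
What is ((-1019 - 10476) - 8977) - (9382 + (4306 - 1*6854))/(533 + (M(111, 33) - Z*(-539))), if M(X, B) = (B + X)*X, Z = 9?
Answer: -218726265/10684 ≈ -20472.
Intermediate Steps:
M(X, B) = X*(B + X)
((-1019 - 10476) - 8977) - (9382 + (4306 - 1*6854))/(533 + (M(111, 33) - Z*(-539))) = ((-1019 - 10476) - 8977) - (9382 + (4306 - 1*6854))/(533 + (111*(33 + 111) - 9*(-539))) = (-11495 - 8977) - (9382 + (4306 - 6854))/(533 + (111*144 - 1*(-4851))) = -20472 - (9382 - 2548)/(533 + (15984 + 4851)) = -20472 - 6834/(533 + 20835) = -20472 - 6834/21368 = -20472 - 1*3417/10684 = -20472 - 3417/10684 = -218726265/10684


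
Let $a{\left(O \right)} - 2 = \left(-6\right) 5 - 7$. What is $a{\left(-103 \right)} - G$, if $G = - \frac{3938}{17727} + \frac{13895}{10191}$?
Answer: $- \frac{2176379834}{60218619} \approx -36.141$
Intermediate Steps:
$a{\left(O \right)} = -35$ ($a{\left(O \right)} = 2 - 37 = -35$)
$G = \frac{68728169}{60218619}$ ($G = \left(-3938\right) \frac{1}{17727} + 13895 \cdot \frac{1}{10191} = - \frac{3938}{17727} + \frac{13895}{10191} = \frac{68728169}{60218619} \approx 1.1413$)
$a{\left(-103 \right)} - G = -35 - \frac{68728169}{60218619} = - \frac{2176379834}{60218619}$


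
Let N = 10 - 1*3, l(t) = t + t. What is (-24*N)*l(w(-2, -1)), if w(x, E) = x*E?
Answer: -672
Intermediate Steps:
w(x, E) = E*x
l(t) = 2*t
N = 7 (N = 10 - 3 = 7)
(-24*N)*l(w(-2, -1)) = (-24*7)*(2*(-1*(-2))) = -336*2 = -168*4 = -672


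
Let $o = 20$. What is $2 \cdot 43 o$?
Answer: $1720$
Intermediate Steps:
$2 \cdot 43 o = 2 \cdot 43 \cdot 20 = 86 \cdot 20 = 1720$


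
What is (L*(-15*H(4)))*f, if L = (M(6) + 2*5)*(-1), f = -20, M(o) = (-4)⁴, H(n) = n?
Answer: -319200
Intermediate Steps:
M(o) = 256
L = -266 (L = (256 + 2*5)*(-1) = (256 + 10)*(-1) = 266*(-1) = -266)
(L*(-15*H(4)))*f = -(-3990)*4*(-20) = -266*(-60)*(-20) = 15960*(-20) = -319200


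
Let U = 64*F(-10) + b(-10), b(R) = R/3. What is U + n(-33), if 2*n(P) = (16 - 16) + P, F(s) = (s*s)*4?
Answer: 153481/6 ≈ 25580.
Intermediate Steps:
b(R) = R/3 (b(R) = R*(⅓) = R/3)
F(s) = 4*s² (F(s) = s²*4 = 4*s²)
n(P) = P/2 (n(P) = ((16 - 16) + P)/2 = (0 + P)/2 = P/2)
U = 76790/3 (U = 64*(4*(-10)²) + (⅓)*(-10) = 64*(4*100) - 10/3 = 64*400 - 10/3 = 25600 - 10/3 = 76790/3 ≈ 25597.)
U + n(-33) = 76790/3 + (½)*(-33) = 76790/3 - 33/2 = 153481/6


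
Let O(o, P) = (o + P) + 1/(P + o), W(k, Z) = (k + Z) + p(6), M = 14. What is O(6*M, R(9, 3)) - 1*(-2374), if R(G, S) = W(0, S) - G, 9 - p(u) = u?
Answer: 198856/81 ≈ 2455.0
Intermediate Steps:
p(u) = 9 - u
W(k, Z) = 3 + Z + k (W(k, Z) = (k + Z) + (9 - 1*6) = (Z + k) + (9 - 6) = (Z + k) + 3 = 3 + Z + k)
R(G, S) = 3 + S - G (R(G, S) = (3 + S + 0) - G = (3 + S) - G = 3 + S - G)
O(o, P) = P + o + 1/(P + o) (O(o, P) = (P + o) + 1/(P + o) = P + o + 1/(P + o))
O(6*M, R(9, 3)) - 1*(-2374) = (1 + (3 + 3 - 1*9)**2 + (6*14)**2 + 2*(3 + 3 - 1*9)*(6*14))/((3 + 3 - 1*9) + 6*14) - 1*(-2374) = (1 + (3 + 3 - 9)**2 + 84**2 + 2*(3 + 3 - 9)*84)/((3 + 3 - 9) + 84) + 2374 = (1 + (-3)**2 + 7056 + 2*(-3)*84)/(-3 + 84) + 2374 = (1 + 9 + 7056 - 504)/81 + 2374 = (1/81)*6562 + 2374 = 6562/81 + 2374 = 198856/81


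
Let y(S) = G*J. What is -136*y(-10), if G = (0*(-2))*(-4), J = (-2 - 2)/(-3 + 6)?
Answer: 0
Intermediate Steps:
J = -4/3 ≈ -1.3333
G = 0 (G = 0*(-4) = 0)
y(S) = 0 (y(S) = 0*(-4/3) = 0)
-136*y(-10) = -136*0 = 0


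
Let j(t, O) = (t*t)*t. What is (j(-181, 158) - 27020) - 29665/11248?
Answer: -67001677393/11248 ≈ -5.9568e+6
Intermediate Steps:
j(t, O) = t³ (j(t, O) = t²*t = t³)
(j(-181, 158) - 27020) - 29665/11248 = ((-181)³ - 27020) - 29665/11248 = (-5929741 - 27020) - 29665*1/11248 = -5956761 - 29665/11248 = -67001677393/11248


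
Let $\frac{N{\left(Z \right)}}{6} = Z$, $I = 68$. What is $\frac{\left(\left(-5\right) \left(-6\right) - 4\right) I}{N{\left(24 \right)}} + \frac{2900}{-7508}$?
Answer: $\frac{401767}{33786} \approx 11.892$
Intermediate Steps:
$N{\left(Z \right)} = 6 Z$
$\frac{\left(\left(-5\right) \left(-6\right) - 4\right) I}{N{\left(24 \right)}} + \frac{2900}{-7508} = \frac{\left(\left(-5\right) \left(-6\right) - 4\right) 68}{6 \cdot 24} + \frac{2900}{-7508} = \frac{\left(30 - 4\right) 68}{144} + 2900 \left(- \frac{1}{7508}\right) = 26 \cdot 68 \cdot \frac{1}{144} - \frac{725}{1877} = 1768 \cdot \frac{1}{144} - \frac{725}{1877} = \frac{221}{18} - \frac{725}{1877} = \frac{401767}{33786}$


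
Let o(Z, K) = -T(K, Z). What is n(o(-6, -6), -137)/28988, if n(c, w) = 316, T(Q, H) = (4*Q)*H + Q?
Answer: 79/7247 ≈ 0.010901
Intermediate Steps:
T(Q, H) = Q + 4*H*Q (T(Q, H) = 4*H*Q + Q = Q + 4*H*Q)
o(Z, K) = -K*(1 + 4*Z)
n(o(-6, -6), -137)/28988 = 316/28988 = 316*(1/28988) = 79/7247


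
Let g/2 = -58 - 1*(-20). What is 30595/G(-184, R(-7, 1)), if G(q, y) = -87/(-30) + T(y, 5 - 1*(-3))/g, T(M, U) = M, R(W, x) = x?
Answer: 11626100/1097 ≈ 10598.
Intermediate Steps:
g = -76 (g = 2*(-58 - 1*(-20)) = 2*(-58 + 20) = 2*(-38) = -76)
G(q, y) = 29/10 - y/76 (G(q, y) = -87/(-30) + y/(-76) = -87*(-1/30) + y*(-1/76) = 29/10 - y/76)
30595/G(-184, R(-7, 1)) = 30595/(29/10 - 1/76*1) = 30595/(29/10 - 1/76) = 30595/(1097/380) = 30595*(380/1097) = 11626100/1097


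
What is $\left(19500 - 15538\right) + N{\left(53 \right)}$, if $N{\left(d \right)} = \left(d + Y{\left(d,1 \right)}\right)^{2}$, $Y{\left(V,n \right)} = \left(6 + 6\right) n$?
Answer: $8187$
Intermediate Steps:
$Y{\left(V,n \right)} = 12 n$
$N{\left(d \right)} = \left(12 + d\right)^{2}$ ($N{\left(d \right)} = \left(d + 12 \cdot 1\right)^{2} = \left(d + 12\right)^{2} = \left(12 + d\right)^{2}$)
$\left(19500 - 15538\right) + N{\left(53 \right)} = \left(19500 - 15538\right) + \left(12 + 53\right)^{2} = 3962 + 65^{2} = 3962 + 4225 = 8187$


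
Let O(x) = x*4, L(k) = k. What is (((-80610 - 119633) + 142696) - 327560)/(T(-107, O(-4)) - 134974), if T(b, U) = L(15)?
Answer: 385107/134959 ≈ 2.8535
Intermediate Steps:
O(x) = 4*x
T(b, U) = 15
(((-80610 - 119633) + 142696) - 327560)/(T(-107, O(-4)) - 134974) = (((-80610 - 119633) + 142696) - 327560)/(15 - 134974) = ((-200243 + 142696) - 327560)/(-134959) = (-57547 - 327560)*(-1/134959) = -385107*(-1/134959) = 385107/134959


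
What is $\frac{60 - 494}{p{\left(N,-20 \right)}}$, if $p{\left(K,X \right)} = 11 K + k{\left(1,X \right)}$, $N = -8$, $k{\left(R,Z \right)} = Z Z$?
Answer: $- \frac{217}{156} \approx -1.391$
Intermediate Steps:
$k{\left(R,Z \right)} = Z^{2}$
$p{\left(K,X \right)} = X^{2} + 11 K$ ($p{\left(K,X \right)} = 11 K + X^{2} = X^{2} + 11 K$)
$\frac{60 - 494}{p{\left(N,-20 \right)}} = \frac{60 - 494}{\left(-20\right)^{2} + 11 \left(-8\right)} = \frac{60 - 494}{400 - 88} = - \frac{434}{312} = \left(-434\right) \frac{1}{312} = - \frac{217}{156}$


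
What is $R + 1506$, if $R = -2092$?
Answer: $-586$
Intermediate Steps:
$R + 1506 = -2092 + 1506 = -586$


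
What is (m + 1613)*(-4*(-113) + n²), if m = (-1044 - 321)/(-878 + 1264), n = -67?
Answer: 3069611073/386 ≈ 7.9524e+6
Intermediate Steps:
m = -1365/386 ≈ -3.5363
(m + 1613)*(-4*(-113) + n²) = (-1365/386 + 1613)*(-4*(-113) + (-67)²) = 621253*(452 + 4489)/386 = (621253/386)*4941 = 3069611073/386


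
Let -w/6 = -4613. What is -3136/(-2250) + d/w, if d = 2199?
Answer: 15290993/10379250 ≈ 1.4732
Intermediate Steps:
w = 27678 (w = -6*(-4613) = 27678)
-3136/(-2250) + d/w = -3136/(-2250) + 2199/27678 = -3136*(-1/2250) + 2199*(1/27678) = 1568/1125 + 733/9226 = 15290993/10379250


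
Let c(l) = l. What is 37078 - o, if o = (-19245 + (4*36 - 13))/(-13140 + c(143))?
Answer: 481883652/12997 ≈ 37077.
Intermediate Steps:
o = 19114/12997 (o = (-19245 + (4*36 - 13))/(-13140 + 143) = (-19245 + (144 - 13))/(-12997) = (-19245 + 131)*(-1/12997) = -19114*(-1/12997) = 19114/12997 ≈ 1.4706)
37078 - o = 37078 - 1*19114/12997 = 37078 - 19114/12997 = 481883652/12997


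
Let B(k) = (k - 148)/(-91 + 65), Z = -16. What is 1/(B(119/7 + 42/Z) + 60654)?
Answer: 208/12617101 ≈ 1.6486e-5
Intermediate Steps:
B(k) = 74/13 - k/26 (B(k) = (-148 + k)/(-26) = (-148 + k)*(-1/26) = 74/13 - k/26)
1/(B(119/7 + 42/Z) + 60654) = 1/((74/13 - (119/7 + 42/(-16))/26) + 60654) = 1/((74/13 - (119*(⅐) + 42*(-1/16))/26) + 60654) = 1/((74/13 - (17 - 21/8)/26) + 60654) = 1/((74/13 - 1/26*115/8) + 60654) = 1/((74/13 - 115/208) + 60654) = 1/(1069/208 + 60654) = 1/(12617101/208) = 208/12617101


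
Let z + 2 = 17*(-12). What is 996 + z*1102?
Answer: -226016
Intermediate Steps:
z = -206 (z = -2 + 17*(-12) = -2 - 204 = -206)
996 + z*1102 = 996 - 206*1102 = 996 - 227012 = -226016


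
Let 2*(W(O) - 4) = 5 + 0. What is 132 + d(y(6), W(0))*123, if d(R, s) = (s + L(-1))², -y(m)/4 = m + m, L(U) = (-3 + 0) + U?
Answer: 3603/4 ≈ 900.75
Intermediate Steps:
L(U) = -3 + U
W(O) = 13/2 (W(O) = 4 + (5 + 0)/2 = 4 + (½)*5 = 4 + 5/2 = 13/2)
y(m) = -8*m (y(m) = -4*(m + m) = -8*m)
d(R, s) = (-4 + s)² (d(R, s) = (s + (-3 - 1))² = (s - 4)² = (-4 + s)²)
132 + d(y(6), W(0))*123 = 132 + (-4 + 13/2)²*123 = 132 + (5/2)²*123 = 132 + (25/4)*123 = 132 + 3075/4 = 3603/4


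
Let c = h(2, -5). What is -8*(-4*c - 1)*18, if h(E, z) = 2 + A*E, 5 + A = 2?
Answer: -2160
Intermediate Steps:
A = -3 (A = -5 + 2 = -3)
h(E, z) = 2 - 3*E
c = -4 (c = 2 - 3*2 = 2 - 6 = -4)
-8*(-4*c - 1)*18 = -8*(-4*(-4) - 1)*18 = -8*(16 - 1)*18 = -8*15*18 = -120*18 = -2160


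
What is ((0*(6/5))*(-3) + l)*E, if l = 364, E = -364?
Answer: -132496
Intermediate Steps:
((0*(6/5))*(-3) + l)*E = ((0*(6/5))*(-3) + 364)*(-364) = (0*(-3) + 364)*(-364) = (0 + 364)*(-364) = 364*(-364) = -132496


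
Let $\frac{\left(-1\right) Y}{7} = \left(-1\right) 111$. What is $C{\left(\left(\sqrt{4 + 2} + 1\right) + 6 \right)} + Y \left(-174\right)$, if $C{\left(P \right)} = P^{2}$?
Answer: $-135143 + 14 \sqrt{6} \approx -1.3511 \cdot 10^{5}$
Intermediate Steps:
$Y = 777$ ($Y = - 7 \left(\left(-1\right) 111\right) = \left(-7\right) \left(-111\right) = 777$)
$C{\left(\left(\sqrt{4 + 2} + 1\right) + 6 \right)} + Y \left(-174\right) = \left(\left(\sqrt{4 + 2} + 1\right) + 6\right)^{2} + 777 \left(-174\right) = \left(\left(\sqrt{6} + 1\right) + 6\right)^{2} - 135198 = \left(\left(1 + \sqrt{6}\right) + 6\right)^{2} - 135198 = \left(7 + \sqrt{6}\right)^{2} - 135198 = -135198 + \left(7 + \sqrt{6}\right)^{2}$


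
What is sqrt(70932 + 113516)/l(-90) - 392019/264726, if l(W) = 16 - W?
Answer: -130673/88242 + 4*sqrt(2882)/53 ≈ 2.5708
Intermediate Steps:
sqrt(70932 + 113516)/l(-90) - 392019/264726 = sqrt(70932 + 113516)/(16 - 1*(-90)) - 392019/264726 = sqrt(184448)/(16 + 90) - 392019*1/264726 = (8*sqrt(2882))/106 - 130673/88242 = (8*sqrt(2882))*(1/106) - 130673/88242 = 4*sqrt(2882)/53 - 130673/88242 = -130673/88242 + 4*sqrt(2882)/53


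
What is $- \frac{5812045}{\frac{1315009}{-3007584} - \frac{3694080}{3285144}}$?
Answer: $\frac{15638621639470560}{4202137753} \approx 3.7216 \cdot 10^{6}$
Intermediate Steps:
$- \frac{5812045}{\frac{1315009}{-3007584} - \frac{3694080}{3285144}} = - \frac{5812045}{1315009 \left(- \frac{1}{3007584}\right) - \frac{153920}{136881}} = - \frac{5812045}{- \frac{1315009}{3007584} - \frac{153920}{136881}} = - \frac{5812045}{- \frac{71436341801}{45742345056}} = \left(-5812045\right) \left(- \frac{45742345056}{71436341801}\right) = \frac{15638621639470560}{4202137753}$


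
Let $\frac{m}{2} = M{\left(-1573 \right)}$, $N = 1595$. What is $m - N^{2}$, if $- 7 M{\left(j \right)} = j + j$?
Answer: $- \frac{17801883}{7} \approx -2.5431 \cdot 10^{6}$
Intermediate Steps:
$M{\left(j \right)} = - \frac{2 j}{7}$ ($M{\left(j \right)} = - \frac{j + j}{7} = - \frac{2 j}{7}$)
$m = \frac{6292}{7}$ ($m = 2 \left(\left(- \frac{2}{7}\right) \left(-1573\right)\right) = 2 \cdot \frac{3146}{7} = \frac{6292}{7} \approx 898.86$)
$m - N^{2} = \frac{6292}{7} - 1595^{2} = \frac{6292}{7} - 2544025 = - \frac{17801883}{7}$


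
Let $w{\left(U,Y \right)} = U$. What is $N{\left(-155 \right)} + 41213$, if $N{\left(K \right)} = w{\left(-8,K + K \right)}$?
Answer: $41205$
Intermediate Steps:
$N{\left(K \right)} = -8$
$N{\left(-155 \right)} + 41213 = -8 + 41213 = 41205$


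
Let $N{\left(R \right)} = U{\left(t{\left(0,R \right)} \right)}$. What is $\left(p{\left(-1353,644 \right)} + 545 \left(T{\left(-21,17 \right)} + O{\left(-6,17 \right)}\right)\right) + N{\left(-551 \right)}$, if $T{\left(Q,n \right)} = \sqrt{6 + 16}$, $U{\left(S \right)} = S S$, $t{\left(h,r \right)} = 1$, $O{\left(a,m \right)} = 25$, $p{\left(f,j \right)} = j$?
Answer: $14270 + 545 \sqrt{22} \approx 16826.0$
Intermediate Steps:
$U{\left(S \right)} = S^{2}$
$T{\left(Q,n \right)} = \sqrt{22}$
$N{\left(R \right)} = 1$ ($N{\left(R \right)} = 1^{2} = 1$)
$\left(p{\left(-1353,644 \right)} + 545 \left(T{\left(-21,17 \right)} + O{\left(-6,17 \right)}\right)\right) + N{\left(-551 \right)} = \left(644 + 545 \left(\sqrt{22} + 25\right)\right) + 1 = \left(644 + 545 \left(25 + \sqrt{22}\right)\right) + 1 = \left(644 + \left(13625 + 545 \sqrt{22}\right)\right) + 1 = \left(14269 + 545 \sqrt{22}\right) + 1 = 14270 + 545 \sqrt{22}$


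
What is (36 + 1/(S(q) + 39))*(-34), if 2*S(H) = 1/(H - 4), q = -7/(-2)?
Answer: -23273/19 ≈ -1224.9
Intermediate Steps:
q = 7/2 (q = -7*(-½) = 7/2 ≈ 3.5000)
S(H) = 1/(2*(-4 + H)) (S(H) = 1/(2*(H - 4)) = 1/(2*(-4 + H)))
(36 + 1/(S(q) + 39))*(-34) = (36 + 1/(1/(2*(-4 + 7/2)) + 39))*(-34) = (36 + 1/(1/(2*(-½)) + 39))*(-34) = (36 + 1/((½)*(-2) + 39))*(-34) = (36 + 1/(-1 + 39))*(-34) = (36 + 1/38)*(-34) = (1369/38)*(-34) = -23273/19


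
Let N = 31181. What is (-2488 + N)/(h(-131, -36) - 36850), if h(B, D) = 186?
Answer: -28693/36664 ≈ -0.78259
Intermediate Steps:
(-2488 + N)/(h(-131, -36) - 36850) = (-2488 + 31181)/(186 - 36850) = 28693/(-36664) = 28693*(-1/36664) = -28693/36664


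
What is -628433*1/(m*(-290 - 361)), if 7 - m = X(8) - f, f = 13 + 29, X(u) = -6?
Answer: 628433/35805 ≈ 17.552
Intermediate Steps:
f = 42
m = 55 (m = 7 - (-6 - 1*42) = 7 - (-6 - 42) = 7 - 1*(-48) = 7 + 48 = 55)
-628433*1/(m*(-290 - 361)) = -628433*1/(55*(-290 - 361)) = -628433/(55*(-651)) = -628433/(-35805) = -628433*(-1/35805) = 628433/35805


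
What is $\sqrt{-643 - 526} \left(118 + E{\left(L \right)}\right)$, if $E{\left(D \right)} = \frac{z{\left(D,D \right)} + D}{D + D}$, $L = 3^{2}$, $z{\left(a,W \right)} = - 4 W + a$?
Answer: $117 i \sqrt{1169} \approx 4000.3 i$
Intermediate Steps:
$z{\left(a,W \right)} = a - 4 W$
$L = 9$
$E{\left(D \right)} = -1$ ($E{\left(D \right)} = \frac{\left(D - 4 D\right) + D}{D + D} = \frac{- 3 D + D}{2 D} = - 2 D \frac{1}{2 D} = -1$)
$\sqrt{-643 - 526} \left(118 + E{\left(L \right)}\right) = \sqrt{-643 - 526} \left(118 - 1\right) = \sqrt{-1169} \cdot 117 = i \sqrt{1169} \cdot 117 = 117 i \sqrt{1169}$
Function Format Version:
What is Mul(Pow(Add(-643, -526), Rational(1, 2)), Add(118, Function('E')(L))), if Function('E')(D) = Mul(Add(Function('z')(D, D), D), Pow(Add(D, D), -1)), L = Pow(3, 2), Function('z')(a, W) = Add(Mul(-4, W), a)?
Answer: Mul(117, I, Pow(1169, Rational(1, 2))) ≈ Mul(4000.3, I)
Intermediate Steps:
Function('z')(a, W) = Add(a, Mul(-4, W))
L = 9
Function('E')(D) = -1 (Function('E')(D) = Mul(Add(Add(D, Mul(-4, D)), D), Pow(Add(D, D), -1)) = Mul(Add(Mul(-3, D), D), Pow(Mul(2, D), -1)) = Mul(Mul(-2, D), Mul(Rational(1, 2), Pow(D, -1))) = -1)
Mul(Pow(Add(-643, -526), Rational(1, 2)), Add(118, Function('E')(L))) = Mul(Pow(Add(-643, -526), Rational(1, 2)), Add(118, -1)) = Mul(Pow(-1169, Rational(1, 2)), 117) = Mul(Mul(I, Pow(1169, Rational(1, 2))), 117) = Mul(117, I, Pow(1169, Rational(1, 2)))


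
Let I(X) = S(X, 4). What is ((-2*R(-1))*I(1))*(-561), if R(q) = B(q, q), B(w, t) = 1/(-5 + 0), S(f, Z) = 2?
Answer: -2244/5 ≈ -448.80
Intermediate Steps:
I(X) = 2
B(w, t) = -⅕ (B(w, t) = 1/(-5) = -⅕)
R(q) = -⅕
((-2*R(-1))*I(1))*(-561) = (-2*(-⅕)*2)*(-561) = ((⅖)*2)*(-561) = (⅘)*(-561) = -2244/5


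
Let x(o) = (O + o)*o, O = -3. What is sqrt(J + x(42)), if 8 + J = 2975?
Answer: sqrt(4605) ≈ 67.860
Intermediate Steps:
x(o) = o*(-3 + o) (x(o) = (-3 + o)*o = o*(-3 + o))
J = 2967 (J = -8 + 2975 = 2967)
sqrt(J + x(42)) = sqrt(2967 + 42*(-3 + 42)) = sqrt(2967 + 42*39) = sqrt(2967 + 1638) = sqrt(4605)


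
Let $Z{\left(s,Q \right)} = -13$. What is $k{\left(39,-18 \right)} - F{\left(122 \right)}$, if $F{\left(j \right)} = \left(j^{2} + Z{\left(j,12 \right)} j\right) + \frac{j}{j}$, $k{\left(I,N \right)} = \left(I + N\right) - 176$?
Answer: $-13454$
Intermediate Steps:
$k{\left(I,N \right)} = -176 + I + N$
$F{\left(j \right)} = 1 + j^{2} - 13 j$ ($F{\left(j \right)} = \left(j^{2} - 13 j\right) + \frac{j}{j} = \left(j^{2} - 13 j\right) + 1 = 1 + j^{2} - 13 j$)
$k{\left(39,-18 \right)} - F{\left(122 \right)} = \left(-176 + 39 - 18\right) - \left(1 + 122^{2} - 1586\right) = -155 - \left(1 + 14884 - 1586\right) = -155 - 13299 = -13454$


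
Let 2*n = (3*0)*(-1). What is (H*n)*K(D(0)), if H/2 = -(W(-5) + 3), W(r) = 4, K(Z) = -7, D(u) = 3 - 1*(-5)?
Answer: 0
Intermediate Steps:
D(u) = 8 (D(u) = 3 + 5 = 8)
n = 0 (n = ((3*0)*(-1))/2 = (0*(-1))/2 = (1/2)*0 = 0)
H = -14 (H = 2*(-(4 + 3)) = 2*(-1*7) = 2*(-7) = -14)
(H*n)*K(D(0)) = -14*0*(-7) = 0*(-7) = 0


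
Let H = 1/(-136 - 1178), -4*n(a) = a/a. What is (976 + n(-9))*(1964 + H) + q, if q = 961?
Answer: 3359167867/1752 ≈ 1.9173e+6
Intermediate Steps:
n(a) = -¼ (n(a) = -a/(4*a) = -¼*1 = -¼)
H = -1/1314 (H = 1/(-1314) = -1/1314 ≈ -0.00076103)
(976 + n(-9))*(1964 + H) + q = (976 - ¼)*(1964 - 1/1314) + 961 = (3903/4)*(2580695/1314) + 961 = 3357484195/1752 + 961 = 3359167867/1752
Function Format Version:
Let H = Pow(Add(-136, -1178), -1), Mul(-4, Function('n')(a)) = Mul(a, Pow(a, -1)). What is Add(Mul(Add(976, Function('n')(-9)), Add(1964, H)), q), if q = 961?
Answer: Rational(3359167867, 1752) ≈ 1.9173e+6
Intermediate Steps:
Function('n')(a) = Rational(-1, 4) (Function('n')(a) = Mul(Rational(-1, 4), Mul(a, Pow(a, -1))) = Mul(Rational(-1, 4), 1) = Rational(-1, 4))
H = Rational(-1, 1314) (H = Pow(-1314, -1) = Rational(-1, 1314) ≈ -0.00076103)
Add(Mul(Add(976, Function('n')(-9)), Add(1964, H)), q) = Add(Mul(Add(976, Rational(-1, 4)), Add(1964, Rational(-1, 1314))), 961) = Add(Mul(Rational(3903, 4), Rational(2580695, 1314)), 961) = Add(Rational(3357484195, 1752), 961) = Rational(3359167867, 1752)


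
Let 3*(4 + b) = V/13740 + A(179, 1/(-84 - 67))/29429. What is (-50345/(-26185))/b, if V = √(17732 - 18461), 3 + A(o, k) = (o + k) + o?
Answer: -16666538477386500999347200/34638961402636101230466053 - 2731982909133058718460*I/34638961402636101230466053 ≈ -0.48115 - 7.887e-5*I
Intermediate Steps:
A(o, k) = -3 + k + 2*o (A(o, k) = -3 + ((o + k) + o) = -3 + ((k + o) + o) = -3 + (k + 2*o) = -3 + k + 2*o)
V = 27*I (V = √(-729) = 27*I ≈ 27.0*I)
b = -17757248/4443779 + 3*I/4580 (b = -4 + ((27*I)/13740 + (-3 + 1/(-84 - 67) + 2*179)/29429)/3 = -4 + ((27*I)*(1/13740) + (-3 + 1/(-151) + 358)*(1/29429))/3 = -4 + (9*I/4580 + (-3 - 1/151 + 358)*(1/29429))/3 = -4 + (9*I/4580 + (53604/151)*(1/29429))/3 = -4 + (9*I/4580 + 53604/4443779)/3 = -4 + (53604/4443779 + 9*I/4580)/3 = -4 + (17868/4443779 + 3*I/4580) = -17757248/4443779 + 3*I/4580 ≈ -3.996 + 0.00065502*I)
(-50345/(-26185))/b = (-50345/(-26185))/(-17757248/4443779 + 3*I/4580) = (-50345*(-1/26185))*(414224574563161152400*(-17757248/4443779 - 3*I/4580)/6614275616313939513169) = 10069*(414224574563161152400*(-17757248/4443779 - 3*I/4580)/6614275616313939513169)/5237 = 4170827241276469643515600*(-17757248/4443779 - 3*I/4580)/34638961402636101230466053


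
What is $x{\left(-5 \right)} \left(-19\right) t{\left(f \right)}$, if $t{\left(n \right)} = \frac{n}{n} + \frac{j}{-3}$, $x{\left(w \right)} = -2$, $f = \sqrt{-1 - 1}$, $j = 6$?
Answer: $-38$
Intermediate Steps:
$f = i \sqrt{2}$ ($f = \sqrt{-2} = i \sqrt{2} \approx 1.4142 i$)
$t{\left(n \right)} = -1$ ($t{\left(n \right)} = \frac{n}{n} + \frac{6}{-3} = 1 + 6 \left(- \frac{1}{3}\right) = 1 - 2 = -1$)
$x{\left(-5 \right)} \left(-19\right) t{\left(f \right)} = \left(-2\right) \left(-19\right) \left(-1\right) = 38 \left(-1\right) = -38$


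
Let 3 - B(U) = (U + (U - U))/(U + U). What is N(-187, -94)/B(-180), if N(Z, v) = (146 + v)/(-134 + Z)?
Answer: -104/1605 ≈ -0.064798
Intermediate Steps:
N(Z, v) = (146 + v)/(-134 + Z)
B(U) = 5/2 (B(U) = 3 - (U + (U - U))/(U + U) = 3 - (U + 0)/(2*U) = 3 - U*1/(2*U) = 3 - 1*½ = 3 - ½ = 5/2)
N(-187, -94)/B(-180) = ((146 - 94)/(-134 - 187))/(5/2) = (52/(-321))*(⅖) = -1/321*52*(⅖) = -52/321*⅖ = -104/1605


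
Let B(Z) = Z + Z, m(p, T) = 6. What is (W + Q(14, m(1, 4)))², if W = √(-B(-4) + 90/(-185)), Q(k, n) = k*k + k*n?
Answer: (10360 + √10286)²/1369 ≈ 79943.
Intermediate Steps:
B(Z) = 2*Z
Q(k, n) = k² + k*n
W = √10286/37 (W = √(-2*(-4) + 90/(-185)) = √(-1*(-8) + 90*(-1/185)) = √(8 - 18/37) = √(278/37) = √10286/37 ≈ 2.7411)
(W + Q(14, m(1, 4)))² = (√10286/37 + 14*(14 + 6))² = (√10286/37 + 14*20)² = (√10286/37 + 280)² = (280 + √10286/37)²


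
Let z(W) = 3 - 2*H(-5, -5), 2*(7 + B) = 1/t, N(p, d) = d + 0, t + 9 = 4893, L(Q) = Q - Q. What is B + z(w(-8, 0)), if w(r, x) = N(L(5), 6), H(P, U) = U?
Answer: 58609/9768 ≈ 6.0001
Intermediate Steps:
L(Q) = 0
t = 4884 (t = -9 + 4893 = 4884)
N(p, d) = d
w(r, x) = 6
B = -68375/9768 (B = -7 + (½)/4884 = -7 + (½)*(1/4884) = -7 + 1/9768 = -68375/9768 ≈ -6.9999)
z(W) = 13 (z(W) = 3 - 2*(-5) = 3 + 10 = 13)
B + z(w(-8, 0)) = -68375/9768 + 13 = 58609/9768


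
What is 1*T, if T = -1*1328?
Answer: -1328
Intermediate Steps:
T = -1328
1*T = 1*(-1328) = -1328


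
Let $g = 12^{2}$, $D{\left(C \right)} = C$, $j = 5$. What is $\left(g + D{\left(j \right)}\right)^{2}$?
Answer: $22201$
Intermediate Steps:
$g = 144$
$\left(g + D{\left(j \right)}\right)^{2} = \left(144 + 5\right)^{2} = 149^{2} = 22201$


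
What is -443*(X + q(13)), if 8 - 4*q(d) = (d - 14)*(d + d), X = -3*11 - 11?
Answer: 31453/2 ≈ 15727.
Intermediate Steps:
X = -44 (X = -33 - 11 = -44)
q(d) = 2 - d*(-14 + d)/2 (q(d) = 2 - (d - 14)*(d + d)/4 = 2 - (-14 + d)*2*d/4 = 2 - d*(-14 + d)/2)
-443*(X + q(13)) = -443*(-44 + (2 + 7*13 - ½*13²)) = -443*(-44 + (2 + 91 - ½*169)) = -443*(-44 + (2 + 91 - 169/2)) = -443*(-44 + 17/2) = -443*(-71/2) = 31453/2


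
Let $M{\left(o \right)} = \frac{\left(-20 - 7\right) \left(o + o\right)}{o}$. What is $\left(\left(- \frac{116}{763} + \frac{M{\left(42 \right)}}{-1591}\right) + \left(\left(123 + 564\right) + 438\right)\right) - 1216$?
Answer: $- \frac{110611257}{1213933} \approx -91.118$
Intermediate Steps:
$M{\left(o \right)} = -54$ ($M{\left(o \right)} = \frac{\left(-27\right) 2 o}{o} = \frac{\left(-54\right) o}{o} = -54$)
$\left(\left(- \frac{116}{763} + \frac{M{\left(42 \right)}}{-1591}\right) + \left(\left(123 + 564\right) + 438\right)\right) - 1216 = \left(\left(- \frac{116}{763} - \frac{54}{-1591}\right) + \left(\left(123 + 564\right) + 438\right)\right) - 1216 = \left(\left(\left(-116\right) \frac{1}{763} - - \frac{54}{1591}\right) + \left(687 + 438\right)\right) - 1216 = \left(\left(- \frac{116}{763} + \frac{54}{1591}\right) + 1125\right) - 1216 = \left(- \frac{143354}{1213933} + 1125\right) - 1216 = \frac{1365531271}{1213933} - 1216 = - \frac{110611257}{1213933}$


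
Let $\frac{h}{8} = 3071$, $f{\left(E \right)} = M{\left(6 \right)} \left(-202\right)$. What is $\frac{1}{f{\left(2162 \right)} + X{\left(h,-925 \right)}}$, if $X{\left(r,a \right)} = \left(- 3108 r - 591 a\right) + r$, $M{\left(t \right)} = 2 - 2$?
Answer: $- \frac{1}{75786101} \approx -1.3195 \cdot 10^{-8}$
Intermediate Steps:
$M{\left(t \right)} = 0$
$f{\left(E \right)} = 0$ ($f{\left(E \right)} = 0 \left(-202\right) = 0$)
$h = 24568$ ($h = 8 \cdot 3071 = 24568$)
$X{\left(r,a \right)} = - 3107 r - 591 a$
$\frac{1}{f{\left(2162 \right)} + X{\left(h,-925 \right)}} = \frac{1}{0 - 75786101} = \frac{1}{-75786101} = - \frac{1}{75786101}$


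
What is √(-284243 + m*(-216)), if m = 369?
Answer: I*√363947 ≈ 603.28*I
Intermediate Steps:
√(-284243 + m*(-216)) = √(-284243 + 369*(-216)) = √(-284243 - 79704) = √(-363947) = I*√363947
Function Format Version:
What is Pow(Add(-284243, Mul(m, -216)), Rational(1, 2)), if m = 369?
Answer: Mul(I, Pow(363947, Rational(1, 2))) ≈ Mul(603.28, I)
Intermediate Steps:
Pow(Add(-284243, Mul(m, -216)), Rational(1, 2)) = Pow(Add(-284243, Mul(369, -216)), Rational(1, 2)) = Pow(Add(-284243, -79704), Rational(1, 2)) = Pow(-363947, Rational(1, 2)) = Mul(I, Pow(363947, Rational(1, 2)))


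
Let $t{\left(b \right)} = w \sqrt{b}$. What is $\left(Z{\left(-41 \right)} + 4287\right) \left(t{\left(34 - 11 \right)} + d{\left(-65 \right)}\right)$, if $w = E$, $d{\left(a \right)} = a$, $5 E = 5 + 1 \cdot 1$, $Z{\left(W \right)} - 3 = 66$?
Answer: $-283140 + \frac{26136 \sqrt{23}}{5} \approx -2.5807 \cdot 10^{5}$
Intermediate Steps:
$Z{\left(W \right)} = 69$ ($Z{\left(W \right)} = 3 + 66 = 69$)
$E = \frac{6}{5}$ ($E = \frac{5 + 1 \cdot 1}{5} = \frac{5 + 1}{5} = \frac{1}{5} \cdot 6 = \frac{6}{5} \approx 1.2$)
$w = \frac{6}{5} \approx 1.2$
$t{\left(b \right)} = \frac{6 \sqrt{b}}{5}$
$\left(Z{\left(-41 \right)} + 4287\right) \left(t{\left(34 - 11 \right)} + d{\left(-65 \right)}\right) = \left(69 + 4287\right) \left(\frac{6 \sqrt{34 - 11}}{5} - 65\right) = 4356 \left(\frac{6 \sqrt{34 - 11}}{5} - 65\right) = 4356 \left(\frac{6 \sqrt{23}}{5} - 65\right) = 4356 \left(-65 + \frac{6 \sqrt{23}}{5}\right) = -283140 + \frac{26136 \sqrt{23}}{5}$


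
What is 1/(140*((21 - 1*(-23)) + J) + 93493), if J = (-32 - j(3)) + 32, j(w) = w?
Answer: 1/99233 ≈ 1.0077e-5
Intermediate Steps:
J = -3 (J = (-32 - 1*3) + 32 = (-32 - 3) + 32 = -35 + 32 = -3)
1/(140*((21 - 1*(-23)) + J) + 93493) = 1/(140*((21 - 1*(-23)) - 3) + 93493) = 1/(140*((21 + 23) - 3) + 93493) = 1/(140*(44 - 3) + 93493) = 1/(140*41 + 93493) = 1/(5740 + 93493) = 1/99233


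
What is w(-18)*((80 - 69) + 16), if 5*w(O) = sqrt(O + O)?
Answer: 162*I/5 ≈ 32.4*I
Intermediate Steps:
w(O) = sqrt(2)*sqrt(O)/5 (w(O) = sqrt(O + O)/5 = sqrt(2*O)/5 = (sqrt(2)*sqrt(O))/5 = sqrt(2)*sqrt(O)/5)
w(-18)*((80 - 69) + 16) = (sqrt(2)*sqrt(-18)/5)*((80 - 69) + 16) = (sqrt(2)*(3*I*sqrt(2))/5)*(11 + 16) = (6*I/5)*27 = 162*I/5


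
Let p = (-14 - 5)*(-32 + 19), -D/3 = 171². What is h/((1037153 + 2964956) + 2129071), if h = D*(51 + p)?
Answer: -13070727/3065590 ≈ -4.2637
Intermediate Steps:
D = -87723 (D = -3*171² = -3*29241 = -87723)
p = 247 (p = -19*(-13) = 247)
h = -26141454 (h = -87723*(51 + 247) = -87723*298 = -26141454)
h/((1037153 + 2964956) + 2129071) = -26141454/((1037153 + 2964956) + 2129071) = -26141454/(4002109 + 2129071) = -26141454/6131180 = -26141454*1/6131180 = -13070727/3065590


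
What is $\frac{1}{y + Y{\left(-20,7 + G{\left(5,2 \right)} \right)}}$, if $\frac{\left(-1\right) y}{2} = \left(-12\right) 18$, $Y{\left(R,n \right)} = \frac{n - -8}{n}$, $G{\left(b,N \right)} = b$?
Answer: $\frac{3}{1301} \approx 0.0023059$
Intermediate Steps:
$Y{\left(R,n \right)} = \frac{8 + n}{n}$ ($Y{\left(R,n \right)} = \frac{n + 8}{n} = \frac{8 + n}{n}$)
$y = 432$ ($y = - 2 \left(\left(-12\right) 18\right) = \left(-2\right) \left(-216\right) = 432$)
$\frac{1}{y + Y{\left(-20,7 + G{\left(5,2 \right)} \right)}} = \frac{1}{432 + \frac{8 + \left(7 + 5\right)}{7 + 5}} = \frac{1}{432 + \frac{8 + 12}{12}} = \frac{1}{432 + \frac{1}{12} \cdot 20} = \frac{1}{432 + \frac{5}{3}} = \frac{1}{\frac{1301}{3}} = \frac{3}{1301}$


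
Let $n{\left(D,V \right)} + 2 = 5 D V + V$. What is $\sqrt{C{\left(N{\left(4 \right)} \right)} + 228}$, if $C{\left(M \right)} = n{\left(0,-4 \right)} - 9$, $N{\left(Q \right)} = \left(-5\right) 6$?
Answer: $\sqrt{213} \approx 14.595$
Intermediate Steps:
$n{\left(D,V \right)} = -2 + V + 5 D V$ ($n{\left(D,V \right)} = -2 + \left(5 D V + V\right) = -2 + \left(V + 5 D V\right) = -2 + V + 5 D V$)
$N{\left(Q \right)} = -30$
$C{\left(M \right)} = -15$ ($C{\left(M \right)} = \left(-2 - 4 + 5 \cdot 0 \left(-4\right)\right) - 9 = \left(-2 - 4 + 0\right) - 9 = -6 - 9 = -15$)
$\sqrt{C{\left(N{\left(4 \right)} \right)} + 228} = \sqrt{-15 + 228} = \sqrt{213}$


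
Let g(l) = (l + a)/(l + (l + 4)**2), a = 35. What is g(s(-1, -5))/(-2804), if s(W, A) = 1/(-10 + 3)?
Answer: -427/506122 ≈ -0.00084367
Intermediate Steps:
s(W, A) = -1/7 (s(W, A) = 1/(-7) = -1/7)
g(l) = (35 + l)/(l + (4 + l)**2) (g(l) = (l + 35)/(l + (l + 4)**2) = (35 + l)/(l + (4 + l)**2))
g(s(-1, -5))/(-2804) = ((35 - 1/7)/(-1/7 + (4 - 1/7)**2))/(-2804) = ((244/7)/(-1/7 + (27/7)**2))*(-1/2804) = ((244/7)/(-1/7 + 729/49))*(-1/2804) = ((244/7)/(722/49))*(-1/2804) = ((49/722)*(244/7))*(-1/2804) = (854/361)*(-1/2804) = -427/506122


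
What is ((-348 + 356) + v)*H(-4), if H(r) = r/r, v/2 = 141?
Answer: 290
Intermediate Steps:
v = 282 (v = 2*141 = 282)
H(r) = 1
((-348 + 356) + v)*H(-4) = ((-348 + 356) + 282)*1 = (8 + 282)*1 = 290*1 = 290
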